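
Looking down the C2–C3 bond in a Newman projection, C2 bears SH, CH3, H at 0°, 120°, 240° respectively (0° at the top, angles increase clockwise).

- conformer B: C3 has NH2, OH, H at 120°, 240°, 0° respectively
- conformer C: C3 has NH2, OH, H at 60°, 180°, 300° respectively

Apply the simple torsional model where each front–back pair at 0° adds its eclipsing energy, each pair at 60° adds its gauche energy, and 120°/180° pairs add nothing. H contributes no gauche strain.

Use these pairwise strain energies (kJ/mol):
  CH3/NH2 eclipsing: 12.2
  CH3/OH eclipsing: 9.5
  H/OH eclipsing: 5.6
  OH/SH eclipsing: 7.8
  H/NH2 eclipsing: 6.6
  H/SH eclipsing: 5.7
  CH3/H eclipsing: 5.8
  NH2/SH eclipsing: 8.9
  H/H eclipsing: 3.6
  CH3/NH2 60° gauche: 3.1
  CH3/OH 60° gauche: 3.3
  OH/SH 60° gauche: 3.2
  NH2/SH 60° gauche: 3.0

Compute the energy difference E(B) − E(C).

+14.1 kJ/mol

B (eclipsed): SH(0°)/H(0°) eclipsed 5.7; CH3(120°)/NH2(120°) eclipsed 12.2; H(240°)/OH(240°) eclipsed 5.6 → 23.5 kJ/mol.
C (staggered): SH(0°)/NH2(60°) gauche 3.0; CH3(120°)/NH2(60°) gauche 3.1; CH3(120°)/OH(180°) gauche 3.3 → 9.4 kJ/mol.
E(B) − E(C) = 23.5 − 9.4 = +14.1 kJ/mol.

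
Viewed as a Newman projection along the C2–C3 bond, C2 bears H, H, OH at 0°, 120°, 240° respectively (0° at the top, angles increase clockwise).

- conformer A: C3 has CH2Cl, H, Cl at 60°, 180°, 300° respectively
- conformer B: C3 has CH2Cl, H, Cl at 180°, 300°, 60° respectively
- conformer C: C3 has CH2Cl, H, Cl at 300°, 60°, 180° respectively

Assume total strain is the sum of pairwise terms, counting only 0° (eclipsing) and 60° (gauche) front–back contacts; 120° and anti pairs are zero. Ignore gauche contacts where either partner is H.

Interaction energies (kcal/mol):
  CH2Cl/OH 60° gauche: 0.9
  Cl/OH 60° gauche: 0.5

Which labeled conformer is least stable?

C

A (staggered): OH(240°)/Cl(300°) gauche 0.5 → 0.5 kcal/mol.
B (staggered): OH(240°)/CH2Cl(180°) gauche 0.9 → 0.9 kcal/mol.
C (staggered): OH(240°)/CH2Cl(300°) gauche 0.9; OH(240°)/Cl(180°) gauche 0.5 → 1.4 kcal/mol.
C has the highest total (1.4 kcal/mol).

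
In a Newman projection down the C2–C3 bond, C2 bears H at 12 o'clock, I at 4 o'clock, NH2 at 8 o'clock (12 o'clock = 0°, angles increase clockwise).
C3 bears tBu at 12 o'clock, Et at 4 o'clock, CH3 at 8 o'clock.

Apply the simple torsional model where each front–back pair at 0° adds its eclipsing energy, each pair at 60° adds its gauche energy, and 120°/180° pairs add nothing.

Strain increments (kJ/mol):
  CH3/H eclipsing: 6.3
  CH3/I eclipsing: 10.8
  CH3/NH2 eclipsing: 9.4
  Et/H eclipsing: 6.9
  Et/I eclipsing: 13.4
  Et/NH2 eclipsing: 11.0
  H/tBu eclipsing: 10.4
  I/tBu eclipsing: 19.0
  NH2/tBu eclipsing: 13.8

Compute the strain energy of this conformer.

This conformer (eclipsed): H(0°)/tBu(0°) eclipsed 10.4; I(120°)/Et(120°) eclipsed 13.4; NH2(240°)/CH3(240°) eclipsed 9.4 → 33.2 kJ/mol.

33.2 kJ/mol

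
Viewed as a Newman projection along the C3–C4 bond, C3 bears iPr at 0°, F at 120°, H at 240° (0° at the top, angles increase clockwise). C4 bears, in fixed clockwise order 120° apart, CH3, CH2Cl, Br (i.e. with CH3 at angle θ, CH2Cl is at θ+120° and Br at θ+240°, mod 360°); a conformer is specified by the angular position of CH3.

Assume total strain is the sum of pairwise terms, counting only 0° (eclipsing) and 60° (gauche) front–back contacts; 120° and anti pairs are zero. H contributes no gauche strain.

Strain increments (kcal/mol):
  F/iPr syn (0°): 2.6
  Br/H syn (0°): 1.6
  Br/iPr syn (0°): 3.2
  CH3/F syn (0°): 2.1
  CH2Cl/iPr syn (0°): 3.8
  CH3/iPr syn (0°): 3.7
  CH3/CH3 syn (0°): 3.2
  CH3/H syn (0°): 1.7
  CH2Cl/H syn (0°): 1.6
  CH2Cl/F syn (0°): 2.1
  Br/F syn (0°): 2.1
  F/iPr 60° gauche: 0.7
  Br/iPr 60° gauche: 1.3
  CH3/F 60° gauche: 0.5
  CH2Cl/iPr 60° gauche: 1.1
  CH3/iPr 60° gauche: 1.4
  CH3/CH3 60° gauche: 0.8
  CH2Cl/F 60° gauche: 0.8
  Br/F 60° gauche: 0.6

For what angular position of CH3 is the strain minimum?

CH3 at 0° (eclipsed): iPr(0°)/CH3(0°) eclipsed 3.7; F(120°)/CH2Cl(120°) eclipsed 2.1; H(240°)/Br(240°) eclipsed 1.6 → 7.4 kcal/mol.
CH3 at 60° (staggered): iPr(0°)/CH3(60°) gauche 1.4; iPr(0°)/Br(300°) gauche 1.3; F(120°)/CH3(60°) gauche 0.5; F(120°)/CH2Cl(180°) gauche 0.8 → 4.0 kcal/mol.
CH3 at 120° (eclipsed): iPr(0°)/Br(0°) eclipsed 3.2; F(120°)/CH3(120°) eclipsed 2.1; H(240°)/CH2Cl(240°) eclipsed 1.6 → 6.9 kcal/mol.
CH3 at 180° (staggered): iPr(0°)/CH2Cl(300°) gauche 1.1; iPr(0°)/Br(60°) gauche 1.3; F(120°)/CH3(180°) gauche 0.5; F(120°)/Br(60°) gauche 0.6 → 3.5 kcal/mol.
CH3 at 240° (eclipsed): iPr(0°)/CH2Cl(0°) eclipsed 3.8; F(120°)/Br(120°) eclipsed 2.1; H(240°)/CH3(240°) eclipsed 1.7 → 7.6 kcal/mol.
CH3 at 300° (staggered): iPr(0°)/CH3(300°) gauche 1.4; iPr(0°)/CH2Cl(60°) gauche 1.1; F(120°)/CH2Cl(60°) gauche 0.8; F(120°)/Br(180°) gauche 0.6 → 3.9 kcal/mol.
The minimum (3.5 kcal/mol) occurs with CH3 at 180°.

180°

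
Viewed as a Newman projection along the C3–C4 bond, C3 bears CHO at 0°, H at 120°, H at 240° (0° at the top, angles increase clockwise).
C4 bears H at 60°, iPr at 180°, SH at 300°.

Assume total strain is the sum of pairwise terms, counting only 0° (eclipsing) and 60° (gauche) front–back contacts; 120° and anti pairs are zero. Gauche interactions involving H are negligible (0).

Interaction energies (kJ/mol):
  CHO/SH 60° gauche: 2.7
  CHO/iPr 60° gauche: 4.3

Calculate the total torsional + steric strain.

2.7 kJ/mol

This conformer (staggered): CHO(0°)/SH(300°) gauche 2.7 → 2.7 kJ/mol.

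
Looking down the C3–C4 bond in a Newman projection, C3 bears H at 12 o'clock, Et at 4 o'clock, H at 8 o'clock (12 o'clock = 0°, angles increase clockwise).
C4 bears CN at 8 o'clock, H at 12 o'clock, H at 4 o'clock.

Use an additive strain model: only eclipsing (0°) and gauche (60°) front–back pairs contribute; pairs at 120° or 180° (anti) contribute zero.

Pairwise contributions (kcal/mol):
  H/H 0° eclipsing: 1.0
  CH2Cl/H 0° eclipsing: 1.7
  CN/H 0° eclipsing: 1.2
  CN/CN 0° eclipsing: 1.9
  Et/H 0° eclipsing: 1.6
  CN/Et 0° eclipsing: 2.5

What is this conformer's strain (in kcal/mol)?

3.8 kcal/mol

This conformer is eclipsed. H at 0° is eclipsed with H at 0° (1.0); Et at 120° is eclipsed with H at 120° (1.6); H at 240° is eclipsed with CN at 240° (1.2). Total 3.8 kcal/mol.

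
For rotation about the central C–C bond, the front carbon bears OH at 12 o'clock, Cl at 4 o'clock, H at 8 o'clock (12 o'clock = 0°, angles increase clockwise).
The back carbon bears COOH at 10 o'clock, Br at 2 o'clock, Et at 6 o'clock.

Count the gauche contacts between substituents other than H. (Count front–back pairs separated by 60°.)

Non-H gauche pairs: OH(0°)/COOH(300°); OH(0°)/Br(60°); Cl(120°)/Br(60°); Cl(120°)/Et(180°) — 4 interactions.

4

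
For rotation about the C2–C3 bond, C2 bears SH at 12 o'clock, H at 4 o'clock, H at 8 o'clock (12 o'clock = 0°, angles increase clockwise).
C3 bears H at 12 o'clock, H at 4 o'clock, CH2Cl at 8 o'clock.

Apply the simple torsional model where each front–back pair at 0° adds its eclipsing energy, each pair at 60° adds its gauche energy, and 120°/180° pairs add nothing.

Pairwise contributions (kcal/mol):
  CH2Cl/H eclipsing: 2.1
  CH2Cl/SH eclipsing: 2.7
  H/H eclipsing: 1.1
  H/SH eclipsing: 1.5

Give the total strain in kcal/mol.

This conformer (eclipsed): SH–H eclipsed, H–H eclipsed, H–CH2Cl eclipsed; 1.5 + 1.1 + 2.1 = 4.7 kcal/mol.

4.7 kcal/mol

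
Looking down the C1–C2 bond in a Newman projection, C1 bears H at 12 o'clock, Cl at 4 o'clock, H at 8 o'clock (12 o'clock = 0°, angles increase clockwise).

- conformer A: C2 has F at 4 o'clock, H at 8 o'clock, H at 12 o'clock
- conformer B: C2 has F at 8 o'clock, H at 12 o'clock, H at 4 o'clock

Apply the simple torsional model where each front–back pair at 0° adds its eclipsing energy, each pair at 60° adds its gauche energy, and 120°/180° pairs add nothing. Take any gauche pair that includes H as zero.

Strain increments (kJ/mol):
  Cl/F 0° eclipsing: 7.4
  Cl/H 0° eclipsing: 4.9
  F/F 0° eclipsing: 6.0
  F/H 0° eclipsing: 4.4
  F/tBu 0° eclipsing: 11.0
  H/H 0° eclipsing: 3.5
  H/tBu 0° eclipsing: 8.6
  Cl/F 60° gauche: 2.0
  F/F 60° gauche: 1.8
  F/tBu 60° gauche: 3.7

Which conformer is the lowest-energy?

B

A (eclipsed): H(0°)/H(0°) eclipsed 3.5; Cl(120°)/F(120°) eclipsed 7.4; H(240°)/H(240°) eclipsed 3.5 → 14.4 kJ/mol.
B (eclipsed): H(0°)/H(0°) eclipsed 3.5; Cl(120°)/H(120°) eclipsed 4.9; H(240°)/F(240°) eclipsed 4.4 → 12.8 kJ/mol.
B has the lowest total (12.8 kJ/mol).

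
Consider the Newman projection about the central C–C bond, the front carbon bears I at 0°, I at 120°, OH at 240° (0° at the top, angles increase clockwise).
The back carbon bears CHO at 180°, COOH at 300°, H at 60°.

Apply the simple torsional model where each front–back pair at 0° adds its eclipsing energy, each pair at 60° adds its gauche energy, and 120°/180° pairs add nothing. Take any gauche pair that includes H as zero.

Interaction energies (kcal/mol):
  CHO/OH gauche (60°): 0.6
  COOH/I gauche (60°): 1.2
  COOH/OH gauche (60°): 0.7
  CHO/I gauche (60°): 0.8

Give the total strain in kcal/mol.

This conformer (staggered): I–COOH gauche, I–CHO gauche, OH–CHO gauche, OH–COOH gauche; 1.2 + 0.8 + 0.6 + 0.7 = 3.3 kcal/mol.

3.3 kcal/mol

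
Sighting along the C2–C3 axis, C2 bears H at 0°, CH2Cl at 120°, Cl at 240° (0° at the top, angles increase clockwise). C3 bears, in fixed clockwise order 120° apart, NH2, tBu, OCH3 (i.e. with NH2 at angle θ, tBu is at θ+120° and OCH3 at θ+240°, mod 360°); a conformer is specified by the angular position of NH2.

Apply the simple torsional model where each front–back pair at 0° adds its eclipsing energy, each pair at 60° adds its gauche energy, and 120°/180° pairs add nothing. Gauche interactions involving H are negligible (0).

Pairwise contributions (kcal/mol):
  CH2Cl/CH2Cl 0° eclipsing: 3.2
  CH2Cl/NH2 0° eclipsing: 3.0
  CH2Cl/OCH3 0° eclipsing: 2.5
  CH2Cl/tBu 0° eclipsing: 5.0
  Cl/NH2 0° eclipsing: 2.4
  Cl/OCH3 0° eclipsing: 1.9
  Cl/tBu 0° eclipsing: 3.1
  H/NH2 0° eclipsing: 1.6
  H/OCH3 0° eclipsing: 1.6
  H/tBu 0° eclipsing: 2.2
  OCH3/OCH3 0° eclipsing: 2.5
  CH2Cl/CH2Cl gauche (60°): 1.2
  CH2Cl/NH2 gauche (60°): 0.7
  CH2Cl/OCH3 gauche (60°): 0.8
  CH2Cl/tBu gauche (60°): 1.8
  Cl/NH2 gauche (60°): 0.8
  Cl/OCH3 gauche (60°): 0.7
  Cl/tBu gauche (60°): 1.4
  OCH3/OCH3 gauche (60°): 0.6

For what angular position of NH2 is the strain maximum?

0°

NH2 at 0° (eclipsed): H(0°)/NH2(0°) eclipsed 1.6; CH2Cl(120°)/tBu(120°) eclipsed 5.0; Cl(240°)/OCH3(240°) eclipsed 1.9 → 8.5 kcal/mol.
NH2 at 60° (staggered): CH2Cl(120°)/NH2(60°) gauche 0.7; CH2Cl(120°)/tBu(180°) gauche 1.8; Cl(240°)/tBu(180°) gauche 1.4; Cl(240°)/OCH3(300°) gauche 0.7 → 4.6 kcal/mol.
NH2 at 120° (eclipsed): H(0°)/OCH3(0°) eclipsed 1.6; CH2Cl(120°)/NH2(120°) eclipsed 3.0; Cl(240°)/tBu(240°) eclipsed 3.1 → 7.7 kcal/mol.
NH2 at 180° (staggered): CH2Cl(120°)/NH2(180°) gauche 0.7; CH2Cl(120°)/OCH3(60°) gauche 0.8; Cl(240°)/NH2(180°) gauche 0.8; Cl(240°)/tBu(300°) gauche 1.4 → 3.7 kcal/mol.
NH2 at 240° (eclipsed): H(0°)/tBu(0°) eclipsed 2.2; CH2Cl(120°)/OCH3(120°) eclipsed 2.5; Cl(240°)/NH2(240°) eclipsed 2.4 → 7.1 kcal/mol.
NH2 at 300° (staggered): CH2Cl(120°)/tBu(60°) gauche 1.8; CH2Cl(120°)/OCH3(180°) gauche 0.8; Cl(240°)/NH2(300°) gauche 0.8; Cl(240°)/OCH3(180°) gauche 0.7 → 4.1 kcal/mol.
The maximum (8.5 kcal/mol) occurs with NH2 at 0°.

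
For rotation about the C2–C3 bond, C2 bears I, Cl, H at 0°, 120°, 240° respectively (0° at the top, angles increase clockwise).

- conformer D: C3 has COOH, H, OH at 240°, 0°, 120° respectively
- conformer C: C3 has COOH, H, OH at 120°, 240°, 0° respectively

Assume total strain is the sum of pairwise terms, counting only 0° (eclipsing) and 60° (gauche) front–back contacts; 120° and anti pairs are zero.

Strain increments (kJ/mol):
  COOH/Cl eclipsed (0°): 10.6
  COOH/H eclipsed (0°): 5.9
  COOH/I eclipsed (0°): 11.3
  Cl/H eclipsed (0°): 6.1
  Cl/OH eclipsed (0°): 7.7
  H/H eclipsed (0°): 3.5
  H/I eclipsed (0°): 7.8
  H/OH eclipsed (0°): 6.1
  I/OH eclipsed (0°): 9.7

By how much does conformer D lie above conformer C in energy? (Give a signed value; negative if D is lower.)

-2.4 kJ/mol

D (eclipsed): I(0°)/H(0°) eclipsed 7.8; Cl(120°)/OH(120°) eclipsed 7.7; H(240°)/COOH(240°) eclipsed 5.9 → 21.4 kJ/mol.
C (eclipsed): I(0°)/OH(0°) eclipsed 9.7; Cl(120°)/COOH(120°) eclipsed 10.6; H(240°)/H(240°) eclipsed 3.5 → 23.8 kJ/mol.
E(D) − E(C) = 21.4 − 23.8 = -2.4 kJ/mol.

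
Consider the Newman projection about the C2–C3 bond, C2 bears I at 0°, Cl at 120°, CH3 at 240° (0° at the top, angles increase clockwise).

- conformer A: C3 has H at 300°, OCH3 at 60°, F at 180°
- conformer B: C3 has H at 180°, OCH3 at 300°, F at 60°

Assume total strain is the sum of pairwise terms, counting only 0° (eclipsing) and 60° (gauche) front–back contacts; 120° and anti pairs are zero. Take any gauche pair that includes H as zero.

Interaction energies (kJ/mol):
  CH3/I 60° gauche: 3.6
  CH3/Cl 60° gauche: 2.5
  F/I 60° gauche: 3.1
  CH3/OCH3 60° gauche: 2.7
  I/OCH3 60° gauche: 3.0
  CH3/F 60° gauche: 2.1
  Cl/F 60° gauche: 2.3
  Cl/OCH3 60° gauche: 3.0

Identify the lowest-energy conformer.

A

A is staggered. I at 0° is gauche with OCH3 at 60° (3.0); Cl at 120° is gauche with OCH3 at 60° (3.0); Cl at 120° is gauche with F at 180° (2.3); CH3 at 240° is gauche with F at 180° (2.1). Total 10.4 kJ/mol.
B is staggered. I at 0° is gauche with OCH3 at 300° (3.0); I at 0° is gauche with F at 60° (3.1); Cl at 120° is gauche with F at 60° (2.3); CH3 at 240° is gauche with OCH3 at 300° (2.7). Total 11.1 kJ/mol.
A has the lowest total (10.4 kJ/mol).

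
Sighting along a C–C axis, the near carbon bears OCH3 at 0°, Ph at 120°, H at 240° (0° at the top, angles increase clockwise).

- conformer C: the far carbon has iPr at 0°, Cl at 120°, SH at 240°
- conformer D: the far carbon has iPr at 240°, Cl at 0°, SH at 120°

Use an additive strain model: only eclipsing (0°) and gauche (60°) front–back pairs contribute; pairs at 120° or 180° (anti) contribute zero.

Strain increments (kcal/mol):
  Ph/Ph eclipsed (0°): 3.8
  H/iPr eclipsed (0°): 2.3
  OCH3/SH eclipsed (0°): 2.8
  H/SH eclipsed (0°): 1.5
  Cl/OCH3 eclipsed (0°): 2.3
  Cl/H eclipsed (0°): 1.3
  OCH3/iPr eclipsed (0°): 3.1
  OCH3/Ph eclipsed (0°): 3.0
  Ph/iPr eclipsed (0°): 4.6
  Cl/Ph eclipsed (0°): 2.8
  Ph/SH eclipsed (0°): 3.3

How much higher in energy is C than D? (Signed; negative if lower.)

C (eclipsed): OCH3(0°)/iPr(0°) eclipsed 3.1; Ph(120°)/Cl(120°) eclipsed 2.8; H(240°)/SH(240°) eclipsed 1.5 → 7.4 kcal/mol.
D (eclipsed): OCH3(0°)/Cl(0°) eclipsed 2.3; Ph(120°)/SH(120°) eclipsed 3.3; H(240°)/iPr(240°) eclipsed 2.3 → 7.9 kcal/mol.
E(C) − E(D) = 7.4 − 7.9 = -0.5 kcal/mol.

-0.5 kcal/mol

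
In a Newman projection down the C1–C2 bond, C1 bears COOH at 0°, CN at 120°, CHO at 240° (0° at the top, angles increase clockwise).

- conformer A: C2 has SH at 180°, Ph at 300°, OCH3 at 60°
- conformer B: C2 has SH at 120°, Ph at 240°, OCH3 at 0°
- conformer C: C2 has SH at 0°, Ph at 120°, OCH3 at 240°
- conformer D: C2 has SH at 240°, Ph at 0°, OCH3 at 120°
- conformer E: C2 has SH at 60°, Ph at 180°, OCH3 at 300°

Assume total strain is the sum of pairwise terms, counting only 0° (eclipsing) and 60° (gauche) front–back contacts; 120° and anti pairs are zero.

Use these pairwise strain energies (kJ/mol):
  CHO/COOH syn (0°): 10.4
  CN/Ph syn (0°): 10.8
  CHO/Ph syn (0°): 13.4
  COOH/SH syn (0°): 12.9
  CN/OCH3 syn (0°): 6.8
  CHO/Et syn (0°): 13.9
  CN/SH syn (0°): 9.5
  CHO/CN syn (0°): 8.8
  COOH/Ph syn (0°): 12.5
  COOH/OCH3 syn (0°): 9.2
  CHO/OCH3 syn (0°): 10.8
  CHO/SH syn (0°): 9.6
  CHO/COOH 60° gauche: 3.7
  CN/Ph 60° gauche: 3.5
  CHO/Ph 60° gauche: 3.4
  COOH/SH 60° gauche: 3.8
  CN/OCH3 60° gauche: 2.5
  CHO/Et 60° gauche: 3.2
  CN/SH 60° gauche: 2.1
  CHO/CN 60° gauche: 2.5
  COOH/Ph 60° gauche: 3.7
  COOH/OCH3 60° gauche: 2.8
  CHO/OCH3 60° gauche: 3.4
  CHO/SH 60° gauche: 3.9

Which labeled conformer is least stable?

A is staggered. COOH at 0° is gauche with Ph at 300° (3.7); COOH at 0° is gauche with OCH3 at 60° (2.8); CN at 120° is gauche with SH at 180° (2.1); CN at 120° is gauche with OCH3 at 60° (2.5); CHO at 240° is gauche with SH at 180° (3.9); CHO at 240° is gauche with Ph at 300° (3.4). Total 18.4 kJ/mol.
B is eclipsed. COOH at 0° is eclipsed with OCH3 at 0° (9.2); CN at 120° is eclipsed with SH at 120° (9.5); CHO at 240° is eclipsed with Ph at 240° (13.4). Total 32.1 kJ/mol.
C is eclipsed. COOH at 0° is eclipsed with SH at 0° (12.9); CN at 120° is eclipsed with Ph at 120° (10.8); CHO at 240° is eclipsed with OCH3 at 240° (10.8). Total 34.5 kJ/mol.
D is eclipsed. COOH at 0° is eclipsed with Ph at 0° (12.5); CN at 120° is eclipsed with OCH3 at 120° (6.8); CHO at 240° is eclipsed with SH at 240° (9.6). Total 28.9 kJ/mol.
E is staggered. COOH at 0° is gauche with SH at 60° (3.8); COOH at 0° is gauche with OCH3 at 300° (2.8); CN at 120° is gauche with SH at 60° (2.1); CN at 120° is gauche with Ph at 180° (3.5); CHO at 240° is gauche with Ph at 180° (3.4); CHO at 240° is gauche with OCH3 at 300° (3.4). Total 19.0 kJ/mol.
C has the highest total (34.5 kJ/mol).

C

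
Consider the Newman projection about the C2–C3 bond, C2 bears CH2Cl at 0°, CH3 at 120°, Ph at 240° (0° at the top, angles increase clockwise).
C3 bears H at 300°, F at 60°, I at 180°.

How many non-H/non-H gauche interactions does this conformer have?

Non-H gauche pairs: CH2Cl(0°)/F(60°); CH3(120°)/F(60°); CH3(120°)/I(180°); Ph(240°)/I(180°) — 4 interactions.

4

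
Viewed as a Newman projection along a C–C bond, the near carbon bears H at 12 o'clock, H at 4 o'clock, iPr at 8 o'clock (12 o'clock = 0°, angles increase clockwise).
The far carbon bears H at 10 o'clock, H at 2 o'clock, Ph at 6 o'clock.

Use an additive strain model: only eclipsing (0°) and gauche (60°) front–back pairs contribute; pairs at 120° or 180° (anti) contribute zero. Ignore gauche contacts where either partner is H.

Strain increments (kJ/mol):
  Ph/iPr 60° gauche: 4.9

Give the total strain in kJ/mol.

This conformer is staggered. iPr at 240° is gauche with Ph at 180° (4.9). Total 4.9 kJ/mol.

4.9 kJ/mol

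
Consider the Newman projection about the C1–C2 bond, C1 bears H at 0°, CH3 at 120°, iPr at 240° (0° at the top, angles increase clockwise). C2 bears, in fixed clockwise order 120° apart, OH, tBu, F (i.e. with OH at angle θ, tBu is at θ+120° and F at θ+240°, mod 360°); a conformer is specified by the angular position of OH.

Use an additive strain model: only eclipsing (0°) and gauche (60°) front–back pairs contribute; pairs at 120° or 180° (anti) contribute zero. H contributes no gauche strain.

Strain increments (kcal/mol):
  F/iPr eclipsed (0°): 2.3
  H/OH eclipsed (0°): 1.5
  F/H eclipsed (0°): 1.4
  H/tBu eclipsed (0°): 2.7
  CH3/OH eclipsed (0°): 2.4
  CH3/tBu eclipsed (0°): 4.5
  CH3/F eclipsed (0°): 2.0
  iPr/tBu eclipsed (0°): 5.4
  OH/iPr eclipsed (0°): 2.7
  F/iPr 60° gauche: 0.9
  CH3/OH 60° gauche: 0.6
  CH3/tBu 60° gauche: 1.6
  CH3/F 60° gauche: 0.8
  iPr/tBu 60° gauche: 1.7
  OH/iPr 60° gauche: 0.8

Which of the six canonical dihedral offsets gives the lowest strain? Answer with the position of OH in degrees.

OH at 0° is eclipsed. H at 0° is eclipsed with OH at 0° (1.5); CH3 at 120° is eclipsed with tBu at 120° (4.5); iPr at 240° is eclipsed with F at 240° (2.3). Total 8.3 kcal/mol.
OH at 60° is staggered. CH3 at 120° is gauche with OH at 60° (0.6); CH3 at 120° is gauche with tBu at 180° (1.6); iPr at 240° is gauche with tBu at 180° (1.7); iPr at 240° is gauche with F at 300° (0.9). Total 4.8 kcal/mol.
OH at 120° is eclipsed. H at 0° is eclipsed with F at 0° (1.4); CH3 at 120° is eclipsed with OH at 120° (2.4); iPr at 240° is eclipsed with tBu at 240° (5.4). Total 9.2 kcal/mol.
OH at 180° is staggered. CH3 at 120° is gauche with OH at 180° (0.6); CH3 at 120° is gauche with F at 60° (0.8); iPr at 240° is gauche with OH at 180° (0.8); iPr at 240° is gauche with tBu at 300° (1.7). Total 3.9 kcal/mol.
OH at 240° is eclipsed. H at 0° is eclipsed with tBu at 0° (2.7); CH3 at 120° is eclipsed with F at 120° (2.0); iPr at 240° is eclipsed with OH at 240° (2.7). Total 7.4 kcal/mol.
OH at 300° is staggered. CH3 at 120° is gauche with tBu at 60° (1.6); CH3 at 120° is gauche with F at 180° (0.8); iPr at 240° is gauche with OH at 300° (0.8); iPr at 240° is gauche with F at 180° (0.9). Total 4.1 kcal/mol.
The minimum (3.9 kcal/mol) occurs with OH at 180°.

180°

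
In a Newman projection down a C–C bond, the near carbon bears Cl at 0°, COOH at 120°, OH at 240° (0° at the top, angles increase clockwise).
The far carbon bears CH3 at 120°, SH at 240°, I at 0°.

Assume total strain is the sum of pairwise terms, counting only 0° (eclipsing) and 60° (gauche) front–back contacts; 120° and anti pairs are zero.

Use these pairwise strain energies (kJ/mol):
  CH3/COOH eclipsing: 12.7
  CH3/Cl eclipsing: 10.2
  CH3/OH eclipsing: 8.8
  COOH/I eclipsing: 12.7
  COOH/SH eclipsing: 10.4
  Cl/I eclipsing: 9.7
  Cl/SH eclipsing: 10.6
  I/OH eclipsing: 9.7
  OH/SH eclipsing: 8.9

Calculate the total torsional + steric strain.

31.3 kJ/mol

This conformer (eclipsed): Cl(0°)/I(0°) eclipsed 9.7; COOH(120°)/CH3(120°) eclipsed 12.7; OH(240°)/SH(240°) eclipsed 8.9 → 31.3 kJ/mol.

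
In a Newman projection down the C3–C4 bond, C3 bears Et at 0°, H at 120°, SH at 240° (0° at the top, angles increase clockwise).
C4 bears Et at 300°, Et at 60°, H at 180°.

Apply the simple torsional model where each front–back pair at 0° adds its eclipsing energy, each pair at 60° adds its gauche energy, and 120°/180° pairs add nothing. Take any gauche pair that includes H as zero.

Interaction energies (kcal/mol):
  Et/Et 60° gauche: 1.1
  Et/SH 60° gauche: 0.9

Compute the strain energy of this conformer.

This conformer (staggered): Et–Et gauche, Et–Et gauche, SH–Et gauche; 1.1 + 1.1 + 0.9 = 3.1 kcal/mol.

3.1 kcal/mol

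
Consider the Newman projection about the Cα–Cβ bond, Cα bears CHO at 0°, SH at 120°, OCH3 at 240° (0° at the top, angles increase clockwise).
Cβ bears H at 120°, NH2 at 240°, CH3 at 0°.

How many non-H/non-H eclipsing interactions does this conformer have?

Non-H eclipsing pairs: CHO(0°)/CH3(0°); OCH3(240°)/NH2(240°) — 2 interactions.

2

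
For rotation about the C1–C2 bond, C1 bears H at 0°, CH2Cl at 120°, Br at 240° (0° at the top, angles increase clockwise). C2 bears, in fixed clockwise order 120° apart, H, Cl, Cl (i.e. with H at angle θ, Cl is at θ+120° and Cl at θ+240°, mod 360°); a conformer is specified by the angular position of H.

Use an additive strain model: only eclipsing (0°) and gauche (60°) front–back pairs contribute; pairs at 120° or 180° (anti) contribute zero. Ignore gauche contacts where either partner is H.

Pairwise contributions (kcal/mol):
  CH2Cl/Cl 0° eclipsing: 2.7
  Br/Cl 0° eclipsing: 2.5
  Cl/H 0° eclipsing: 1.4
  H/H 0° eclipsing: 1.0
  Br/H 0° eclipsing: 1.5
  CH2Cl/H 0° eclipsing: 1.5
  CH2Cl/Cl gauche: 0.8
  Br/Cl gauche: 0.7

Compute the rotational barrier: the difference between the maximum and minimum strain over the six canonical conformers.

H at 0° is eclipsed. H at 0° is eclipsed with H at 0° (1.0); CH2Cl at 120° is eclipsed with Cl at 120° (2.7); Br at 240° is eclipsed with Cl at 240° (2.5). Total 6.2 kcal/mol.
H at 60° is staggered. CH2Cl at 120° is gauche with Cl at 180° (0.8); Br at 240° is gauche with Cl at 180° (0.7); Br at 240° is gauche with Cl at 300° (0.7). Total 2.2 kcal/mol.
H at 120° is eclipsed. H at 0° is eclipsed with Cl at 0° (1.4); CH2Cl at 120° is eclipsed with H at 120° (1.5); Br at 240° is eclipsed with Cl at 240° (2.5). Total 5.4 kcal/mol.
H at 180° is staggered. CH2Cl at 120° is gauche with Cl at 60° (0.8); Br at 240° is gauche with Cl at 300° (0.7). Total 1.5 kcal/mol.
H at 240° is eclipsed. H at 0° is eclipsed with Cl at 0° (1.4); CH2Cl at 120° is eclipsed with Cl at 120° (2.7); Br at 240° is eclipsed with H at 240° (1.5). Total 5.6 kcal/mol.
H at 300° is staggered. CH2Cl at 120° is gauche with Cl at 60° (0.8); CH2Cl at 120° is gauche with Cl at 180° (0.8); Br at 240° is gauche with Cl at 180° (0.7). Total 2.3 kcal/mol.
Max at 0° (6.2 kcal/mol), min at 180° (1.5 kcal/mol); barrier = 4.7 kcal/mol.

4.7 kcal/mol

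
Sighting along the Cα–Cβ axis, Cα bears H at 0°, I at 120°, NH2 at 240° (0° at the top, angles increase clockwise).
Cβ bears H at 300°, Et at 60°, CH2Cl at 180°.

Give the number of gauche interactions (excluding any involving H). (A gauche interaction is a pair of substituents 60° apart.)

3

Non-H gauche pairs: I(120°)/Et(60°); I(120°)/CH2Cl(180°); NH2(240°)/CH2Cl(180°) — 3 interactions.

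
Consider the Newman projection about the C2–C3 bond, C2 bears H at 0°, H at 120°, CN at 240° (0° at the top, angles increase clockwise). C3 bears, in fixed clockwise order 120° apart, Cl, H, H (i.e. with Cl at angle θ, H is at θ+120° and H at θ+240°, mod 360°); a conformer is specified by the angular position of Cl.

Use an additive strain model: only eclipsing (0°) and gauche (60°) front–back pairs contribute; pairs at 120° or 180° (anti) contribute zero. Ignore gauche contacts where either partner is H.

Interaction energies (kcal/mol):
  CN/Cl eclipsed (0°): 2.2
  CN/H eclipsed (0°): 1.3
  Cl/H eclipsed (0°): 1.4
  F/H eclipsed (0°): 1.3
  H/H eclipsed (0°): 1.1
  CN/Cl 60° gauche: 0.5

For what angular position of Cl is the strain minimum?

60°

Cl at 0° is eclipsed. H at 0° is eclipsed with Cl at 0° (1.4); H at 120° is eclipsed with H at 120° (1.1); CN at 240° is eclipsed with H at 240° (1.3). Total 3.8 kcal/mol.
Cl at 60° (staggered): no non-H gauche contacts → 0.0 kcal/mol.
Cl at 120° is eclipsed. H at 0° is eclipsed with H at 0° (1.1); H at 120° is eclipsed with Cl at 120° (1.4); CN at 240° is eclipsed with H at 240° (1.3). Total 3.8 kcal/mol.
Cl at 180° is staggered. CN at 240° is gauche with Cl at 180° (0.5). Total 0.5 kcal/mol.
Cl at 240° is eclipsed. H at 0° is eclipsed with H at 0° (1.1); H at 120° is eclipsed with H at 120° (1.1); CN at 240° is eclipsed with Cl at 240° (2.2). Total 4.4 kcal/mol.
Cl at 300° is staggered. CN at 240° is gauche with Cl at 300° (0.5). Total 0.5 kcal/mol.
The minimum (0.0 kcal/mol) occurs with Cl at 60°.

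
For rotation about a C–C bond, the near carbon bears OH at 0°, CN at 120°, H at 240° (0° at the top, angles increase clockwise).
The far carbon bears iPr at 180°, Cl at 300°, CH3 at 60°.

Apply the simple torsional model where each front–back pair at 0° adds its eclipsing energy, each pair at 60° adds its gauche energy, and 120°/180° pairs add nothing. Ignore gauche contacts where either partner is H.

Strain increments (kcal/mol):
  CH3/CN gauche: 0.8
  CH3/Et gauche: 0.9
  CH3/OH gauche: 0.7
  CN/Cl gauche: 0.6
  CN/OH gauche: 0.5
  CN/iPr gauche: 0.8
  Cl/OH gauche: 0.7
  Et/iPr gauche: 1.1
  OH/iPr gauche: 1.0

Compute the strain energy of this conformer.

3.0 kcal/mol

This conformer (staggered): OH–Cl gauche, OH–CH3 gauche, CN–iPr gauche, CN–CH3 gauche; 0.7 + 0.7 + 0.8 + 0.8 = 3.0 kcal/mol.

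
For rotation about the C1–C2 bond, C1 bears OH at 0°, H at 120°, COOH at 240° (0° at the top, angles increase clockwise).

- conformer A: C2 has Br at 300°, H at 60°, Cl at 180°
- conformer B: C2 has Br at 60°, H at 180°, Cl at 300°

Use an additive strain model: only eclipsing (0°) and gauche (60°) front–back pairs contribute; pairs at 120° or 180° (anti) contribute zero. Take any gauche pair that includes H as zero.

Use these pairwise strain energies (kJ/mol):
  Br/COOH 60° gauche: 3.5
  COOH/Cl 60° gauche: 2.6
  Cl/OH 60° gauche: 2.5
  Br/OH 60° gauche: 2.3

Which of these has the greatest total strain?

A

A (staggered): OH–Br gauche, COOH–Br gauche, COOH–Cl gauche; 2.3 + 3.5 + 2.6 = 8.4 kJ/mol.
B (staggered): OH–Br gauche, OH–Cl gauche, COOH–Cl gauche; 2.3 + 2.5 + 2.6 = 7.4 kJ/mol.
A has the highest total (8.4 kJ/mol).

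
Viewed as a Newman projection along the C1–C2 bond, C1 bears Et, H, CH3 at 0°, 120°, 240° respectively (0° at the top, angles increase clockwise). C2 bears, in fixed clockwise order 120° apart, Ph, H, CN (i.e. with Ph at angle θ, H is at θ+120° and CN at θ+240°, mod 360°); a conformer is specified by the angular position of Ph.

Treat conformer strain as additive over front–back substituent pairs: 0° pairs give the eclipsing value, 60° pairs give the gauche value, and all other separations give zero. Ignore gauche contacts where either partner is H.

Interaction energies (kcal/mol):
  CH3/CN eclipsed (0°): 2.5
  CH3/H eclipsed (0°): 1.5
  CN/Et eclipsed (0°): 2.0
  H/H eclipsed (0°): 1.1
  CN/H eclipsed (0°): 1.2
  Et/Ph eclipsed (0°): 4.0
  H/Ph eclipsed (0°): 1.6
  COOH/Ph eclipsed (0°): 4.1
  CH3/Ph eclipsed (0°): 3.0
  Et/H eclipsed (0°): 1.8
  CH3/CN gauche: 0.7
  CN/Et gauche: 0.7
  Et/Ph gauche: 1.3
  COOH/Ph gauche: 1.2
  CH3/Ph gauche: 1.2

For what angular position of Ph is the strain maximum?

0°

Ph at 0° is eclipsed. Et at 0° is eclipsed with Ph at 0° (4.0); H at 120° is eclipsed with H at 120° (1.1); CH3 at 240° is eclipsed with CN at 240° (2.5). Total 7.6 kcal/mol.
Ph at 60° is staggered. Et at 0° is gauche with Ph at 60° (1.3); Et at 0° is gauche with CN at 300° (0.7); CH3 at 240° is gauche with CN at 300° (0.7). Total 2.7 kcal/mol.
Ph at 120° is eclipsed. Et at 0° is eclipsed with CN at 0° (2.0); H at 120° is eclipsed with Ph at 120° (1.6); CH3 at 240° is eclipsed with H at 240° (1.5). Total 5.1 kcal/mol.
Ph at 180° is staggered. Et at 0° is gauche with CN at 60° (0.7); CH3 at 240° is gauche with Ph at 180° (1.2). Total 1.9 kcal/mol.
Ph at 240° is eclipsed. Et at 0° is eclipsed with H at 0° (1.8); H at 120° is eclipsed with CN at 120° (1.2); CH3 at 240° is eclipsed with Ph at 240° (3.0). Total 6.0 kcal/mol.
Ph at 300° is staggered. Et at 0° is gauche with Ph at 300° (1.3); CH3 at 240° is gauche with Ph at 300° (1.2); CH3 at 240° is gauche with CN at 180° (0.7). Total 3.2 kcal/mol.
The maximum (7.6 kcal/mol) occurs with Ph at 0°.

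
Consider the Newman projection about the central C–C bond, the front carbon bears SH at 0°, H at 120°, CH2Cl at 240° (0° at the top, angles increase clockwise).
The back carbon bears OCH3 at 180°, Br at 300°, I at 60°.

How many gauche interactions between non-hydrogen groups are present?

Non-H gauche pairs: SH(0°)/Br(300°); SH(0°)/I(60°); CH2Cl(240°)/OCH3(180°); CH2Cl(240°)/Br(300°) — 4 interactions.

4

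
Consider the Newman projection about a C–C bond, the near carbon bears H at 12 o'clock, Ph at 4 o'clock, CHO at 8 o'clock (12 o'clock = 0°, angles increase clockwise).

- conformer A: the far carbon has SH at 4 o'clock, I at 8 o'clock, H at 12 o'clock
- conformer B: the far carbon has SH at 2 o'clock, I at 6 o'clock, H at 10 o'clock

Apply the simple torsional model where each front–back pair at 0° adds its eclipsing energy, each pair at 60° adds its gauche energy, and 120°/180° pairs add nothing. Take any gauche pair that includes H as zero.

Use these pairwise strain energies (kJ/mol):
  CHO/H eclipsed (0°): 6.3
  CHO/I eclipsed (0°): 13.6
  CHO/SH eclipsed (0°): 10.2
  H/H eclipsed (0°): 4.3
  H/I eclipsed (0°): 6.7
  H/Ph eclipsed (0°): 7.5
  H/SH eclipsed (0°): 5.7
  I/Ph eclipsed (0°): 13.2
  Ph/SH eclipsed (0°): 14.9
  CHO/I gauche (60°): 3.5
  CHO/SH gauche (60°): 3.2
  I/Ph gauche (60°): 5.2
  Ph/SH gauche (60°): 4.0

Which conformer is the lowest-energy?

A is eclipsed. H at 0° is eclipsed with H at 0° (4.3); Ph at 120° is eclipsed with SH at 120° (14.9); CHO at 240° is eclipsed with I at 240° (13.6). Total 32.8 kJ/mol.
B is staggered. Ph at 120° is gauche with SH at 60° (4.0); Ph at 120° is gauche with I at 180° (5.2); CHO at 240° is gauche with I at 180° (3.5). Total 12.7 kJ/mol.
B has the lowest total (12.7 kJ/mol).

B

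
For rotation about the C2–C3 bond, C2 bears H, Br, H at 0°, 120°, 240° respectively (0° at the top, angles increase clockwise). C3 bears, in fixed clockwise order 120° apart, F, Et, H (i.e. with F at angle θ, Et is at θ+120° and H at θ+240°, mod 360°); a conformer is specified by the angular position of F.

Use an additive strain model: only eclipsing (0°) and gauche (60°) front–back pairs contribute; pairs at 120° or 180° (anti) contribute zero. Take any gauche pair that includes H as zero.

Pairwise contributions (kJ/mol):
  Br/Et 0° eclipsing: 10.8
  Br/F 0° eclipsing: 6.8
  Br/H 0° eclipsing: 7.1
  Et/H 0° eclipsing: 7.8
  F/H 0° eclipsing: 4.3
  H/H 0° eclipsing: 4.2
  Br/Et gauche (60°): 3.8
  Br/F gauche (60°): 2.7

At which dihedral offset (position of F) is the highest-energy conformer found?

F at 0° (eclipsed): H–F eclipsed, Br–Et eclipsed, H–H eclipsed; 4.3 + 10.8 + 4.2 = 19.3 kJ/mol.
F at 60° (staggered): Br–F gauche, Br–Et gauche; 2.7 + 3.8 = 6.5 kJ/mol.
F at 120° (eclipsed): H–H eclipsed, Br–F eclipsed, H–Et eclipsed; 4.2 + 6.8 + 7.8 = 18.8 kJ/mol.
F at 180° (staggered): Br–F gauche; 2.7 = 2.7 kJ/mol.
F at 240° (eclipsed): H–Et eclipsed, Br–H eclipsed, H–F eclipsed; 7.8 + 7.1 + 4.3 = 19.2 kJ/mol.
F at 300° (staggered): Br–Et gauche; 3.8 = 3.8 kJ/mol.
The maximum (19.3 kJ/mol) occurs with F at 0°.

0°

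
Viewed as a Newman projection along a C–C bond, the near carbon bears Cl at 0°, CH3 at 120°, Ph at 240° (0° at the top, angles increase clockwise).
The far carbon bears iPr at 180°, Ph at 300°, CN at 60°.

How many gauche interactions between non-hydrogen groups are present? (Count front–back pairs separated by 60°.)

Non-H gauche pairs: Cl(0°)/Ph(300°); Cl(0°)/CN(60°); CH3(120°)/iPr(180°); CH3(120°)/CN(60°); Ph(240°)/iPr(180°); Ph(240°)/Ph(300°) — 6 interactions.

6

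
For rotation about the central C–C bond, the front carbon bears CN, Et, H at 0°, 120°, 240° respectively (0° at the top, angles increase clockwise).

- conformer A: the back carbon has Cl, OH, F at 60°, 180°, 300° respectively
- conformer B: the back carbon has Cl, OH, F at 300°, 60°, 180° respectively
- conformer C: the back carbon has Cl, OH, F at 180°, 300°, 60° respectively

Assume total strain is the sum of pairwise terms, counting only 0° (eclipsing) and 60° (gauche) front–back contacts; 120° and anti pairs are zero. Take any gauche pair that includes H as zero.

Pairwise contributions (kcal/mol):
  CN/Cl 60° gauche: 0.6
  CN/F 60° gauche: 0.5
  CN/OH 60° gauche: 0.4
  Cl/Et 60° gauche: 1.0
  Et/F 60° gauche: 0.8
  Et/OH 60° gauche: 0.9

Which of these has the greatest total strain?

A

A (staggered): CN–Cl gauche, CN–F gauche, Et–Cl gauche, Et–OH gauche; 0.6 + 0.5 + 1.0 + 0.9 = 3.0 kcal/mol.
B (staggered): CN–Cl gauche, CN–OH gauche, Et–OH gauche, Et–F gauche; 0.6 + 0.4 + 0.9 + 0.8 = 2.7 kcal/mol.
C (staggered): CN–OH gauche, CN–F gauche, Et–Cl gauche, Et–F gauche; 0.4 + 0.5 + 1.0 + 0.8 = 2.7 kcal/mol.
A has the highest total (3.0 kcal/mol).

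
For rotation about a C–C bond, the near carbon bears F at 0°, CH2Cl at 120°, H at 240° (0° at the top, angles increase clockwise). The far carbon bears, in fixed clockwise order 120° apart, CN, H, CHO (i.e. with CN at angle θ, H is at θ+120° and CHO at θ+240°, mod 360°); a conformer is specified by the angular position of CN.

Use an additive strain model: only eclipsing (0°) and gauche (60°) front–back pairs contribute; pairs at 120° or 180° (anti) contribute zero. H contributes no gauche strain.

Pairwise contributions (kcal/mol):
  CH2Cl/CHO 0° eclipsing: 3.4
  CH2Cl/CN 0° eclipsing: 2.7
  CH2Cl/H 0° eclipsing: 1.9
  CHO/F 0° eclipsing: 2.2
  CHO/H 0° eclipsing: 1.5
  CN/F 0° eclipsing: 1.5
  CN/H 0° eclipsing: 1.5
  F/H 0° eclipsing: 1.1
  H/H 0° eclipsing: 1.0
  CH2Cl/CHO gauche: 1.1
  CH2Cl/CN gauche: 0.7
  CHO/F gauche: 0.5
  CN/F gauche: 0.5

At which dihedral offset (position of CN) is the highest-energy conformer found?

CN at 0° (eclipsed): F–CN eclipsed, CH2Cl–H eclipsed, H–CHO eclipsed; 1.5 + 1.9 + 1.5 = 4.9 kcal/mol.
CN at 60° (staggered): F–CN gauche, F–CHO gauche, CH2Cl–CN gauche; 0.5 + 0.5 + 0.7 = 1.7 kcal/mol.
CN at 120° (eclipsed): F–CHO eclipsed, CH2Cl–CN eclipsed, H–H eclipsed; 2.2 + 2.7 + 1.0 = 5.9 kcal/mol.
CN at 180° (staggered): F–CHO gauche, CH2Cl–CN gauche, CH2Cl–CHO gauche; 0.5 + 0.7 + 1.1 = 2.3 kcal/mol.
CN at 240° (eclipsed): F–H eclipsed, CH2Cl–CHO eclipsed, H–CN eclipsed; 1.1 + 3.4 + 1.5 = 6.0 kcal/mol.
CN at 300° (staggered): F–CN gauche, CH2Cl–CHO gauche; 0.5 + 1.1 = 1.6 kcal/mol.
The maximum (6.0 kcal/mol) occurs with CN at 240°.

240°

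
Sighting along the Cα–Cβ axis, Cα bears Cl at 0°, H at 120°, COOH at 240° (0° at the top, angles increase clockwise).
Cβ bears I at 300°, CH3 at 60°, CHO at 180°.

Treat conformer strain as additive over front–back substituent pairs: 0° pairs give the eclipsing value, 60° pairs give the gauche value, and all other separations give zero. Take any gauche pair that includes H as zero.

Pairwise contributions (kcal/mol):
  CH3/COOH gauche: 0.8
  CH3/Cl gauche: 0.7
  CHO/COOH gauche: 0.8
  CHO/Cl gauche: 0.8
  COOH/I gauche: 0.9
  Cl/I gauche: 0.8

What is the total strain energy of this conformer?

This conformer (staggered): Cl(0°)/I(300°) gauche 0.8; Cl(0°)/CH3(60°) gauche 0.7; COOH(240°)/I(300°) gauche 0.9; COOH(240°)/CHO(180°) gauche 0.8 → 3.2 kcal/mol.

3.2 kcal/mol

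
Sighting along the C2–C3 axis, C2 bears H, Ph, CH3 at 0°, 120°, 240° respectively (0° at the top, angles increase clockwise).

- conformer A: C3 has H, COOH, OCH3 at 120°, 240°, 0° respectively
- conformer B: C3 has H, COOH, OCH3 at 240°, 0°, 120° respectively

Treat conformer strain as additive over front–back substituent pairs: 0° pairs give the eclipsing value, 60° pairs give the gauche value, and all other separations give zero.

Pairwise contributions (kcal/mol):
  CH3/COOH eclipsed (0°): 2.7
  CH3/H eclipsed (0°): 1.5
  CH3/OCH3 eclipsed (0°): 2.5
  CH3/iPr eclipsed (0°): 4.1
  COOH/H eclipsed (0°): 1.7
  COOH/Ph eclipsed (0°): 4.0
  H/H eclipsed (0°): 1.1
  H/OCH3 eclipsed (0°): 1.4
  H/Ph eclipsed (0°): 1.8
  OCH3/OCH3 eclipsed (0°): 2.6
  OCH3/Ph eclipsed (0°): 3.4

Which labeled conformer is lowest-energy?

A

A (eclipsed): H–OCH3 eclipsed, Ph–H eclipsed, CH3–COOH eclipsed; 1.4 + 1.8 + 2.7 = 5.9 kcal/mol.
B (eclipsed): H–COOH eclipsed, Ph–OCH3 eclipsed, CH3–H eclipsed; 1.7 + 3.4 + 1.5 = 6.6 kcal/mol.
A has the lowest total (5.9 kcal/mol).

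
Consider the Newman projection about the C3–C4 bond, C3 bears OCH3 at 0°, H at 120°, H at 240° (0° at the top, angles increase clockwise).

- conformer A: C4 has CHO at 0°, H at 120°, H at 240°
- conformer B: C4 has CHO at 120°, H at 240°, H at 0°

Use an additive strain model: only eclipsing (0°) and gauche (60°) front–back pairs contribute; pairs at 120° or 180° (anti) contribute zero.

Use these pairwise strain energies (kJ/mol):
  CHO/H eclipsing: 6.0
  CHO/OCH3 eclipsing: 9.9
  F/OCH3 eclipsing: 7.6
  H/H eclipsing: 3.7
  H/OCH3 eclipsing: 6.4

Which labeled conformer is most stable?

A (eclipsed): OCH3–CHO eclipsed, H–H eclipsed, H–H eclipsed; 9.9 + 3.7 + 3.7 = 17.3 kJ/mol.
B (eclipsed): OCH3–H eclipsed, H–CHO eclipsed, H–H eclipsed; 6.4 + 6.0 + 3.7 = 16.1 kJ/mol.
B has the lowest total (16.1 kJ/mol).

B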